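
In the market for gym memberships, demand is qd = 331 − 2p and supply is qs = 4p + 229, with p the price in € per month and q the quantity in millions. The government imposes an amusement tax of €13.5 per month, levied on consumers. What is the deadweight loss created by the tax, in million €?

Without the tax, 331 − 2p = 4p + 229 gives 6p = 102, so p* = €17 and q* = 297.
With the tax collected from consumers, demand (in seller-price terms) shifts: qd = 331 − 2(p + 13.5).
New equilibrium: consumers pay €26, sellers receive €12.5, q = 279. (Wedge: pb − ps = 13.5.)
Quantity falls by |ΔQ| = |297 − 279| = 18.
DWL = ½ · t · |ΔQ| = ½ · 13.5 · 18 = €121.5.

Deadweight loss = €121.5 million.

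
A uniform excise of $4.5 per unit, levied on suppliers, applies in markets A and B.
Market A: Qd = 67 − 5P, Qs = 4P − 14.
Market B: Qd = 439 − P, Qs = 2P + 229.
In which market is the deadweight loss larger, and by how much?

Market A: pre-tax P* = $9, Q* = 22; post-tax Q = 12; deadweight loss = $22.5.
Market B: pre-tax P* = $70, Q* = 369; post-tax Q = 366; deadweight loss = $6.75.
Difference: $22.5 vs $6.75 → market A is larger by $15.75.

Market A, by $15.75.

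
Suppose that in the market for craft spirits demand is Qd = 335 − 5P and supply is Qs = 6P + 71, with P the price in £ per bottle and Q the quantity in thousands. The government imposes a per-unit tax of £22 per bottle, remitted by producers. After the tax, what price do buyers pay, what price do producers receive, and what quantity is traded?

Before the tax: set 335 − 5P = 6P + 71 → P* = £24, Q* = 215.
With the tax collected from producers, supply shifts: Qs = 6(P − 22) + 71.
Solving gives Q = 155 with buyers paying £36 and producers receiving £14 (the £22 wedge).
The less price-elastic side of the market bears the larger share of a per-unit tax.

Buyers pay £36; producers receive £14; quantity = 155.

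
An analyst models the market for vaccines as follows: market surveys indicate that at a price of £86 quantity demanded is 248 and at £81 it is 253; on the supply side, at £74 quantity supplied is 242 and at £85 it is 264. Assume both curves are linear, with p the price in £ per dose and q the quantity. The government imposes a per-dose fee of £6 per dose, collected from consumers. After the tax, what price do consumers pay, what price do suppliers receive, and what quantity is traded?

Demand slope: (253 − 248)/(81 − 86) = -1, so qd = 334 − p.
Supply slope: (264 − 242)/(85 − 74) = 2, so qs = 2p + 94.
Before the tax: set 334 − p = 2p + 94 → p* = £80, q* = 254.
With the tax collected from consumers, demand (in seller-price terms) shifts: qd = 334 − (p + 6).
Solving gives q = 250 with consumers paying £84 and suppliers receiving £78 (the £6 wedge).
The less price-elastic side of the market bears the larger share of a per-unit tax.

Consumers pay £84; suppliers receive £78; quantity = 250.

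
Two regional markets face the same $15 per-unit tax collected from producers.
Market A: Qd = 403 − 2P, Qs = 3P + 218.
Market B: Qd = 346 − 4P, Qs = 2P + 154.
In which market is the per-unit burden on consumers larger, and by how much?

Market A: pre-tax P* = $37, Q* = 329; post-tax Q = 311; per-unit burden on consumers = $9.
Market B: pre-tax P* = $32, Q* = 218; post-tax Q = 198; per-unit burden on consumers = $5.
Difference: $9 vs $5 → market A is larger by $4.

Market A, by $4.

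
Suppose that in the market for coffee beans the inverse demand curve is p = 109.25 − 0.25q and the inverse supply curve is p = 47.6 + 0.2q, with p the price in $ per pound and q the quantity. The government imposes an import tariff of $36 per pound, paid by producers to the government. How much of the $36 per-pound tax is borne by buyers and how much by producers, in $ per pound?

Buyers bear $20 per pound; producers bear $16 per pound.

Rewrite in direct form: qd = 437 − 4p and qs = 5p − 238.
Without the tax, 437 − 4p = 5p − 238 gives 9p = 675, so p* = $75 and q* = 137.
With the tax collected from producers, supply shifts: qs = 5(p − 36) − 238.
Solving gives q = 57 with buyers paying $95 and producers receiving $59 (the $36 wedge).
Burden on buyers: $20; on producers: $16. (They sum to $36.)
The less price-elastic side of the market bears the larger share of a per-unit tax.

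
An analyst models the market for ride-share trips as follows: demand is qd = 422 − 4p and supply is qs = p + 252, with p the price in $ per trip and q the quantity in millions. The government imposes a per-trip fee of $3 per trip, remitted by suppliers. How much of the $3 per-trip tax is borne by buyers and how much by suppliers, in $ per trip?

Buyers bear $0.6 per trip; suppliers bear $2.4 per trip.

Before the tax: set 422 − 4p = p + 252 → p* = $34, q* = 286.
With the tax collected from suppliers, supply shifts: qs = (p − 3) + 252.
New equilibrium: buyers pay $34.6, suppliers receive $31.6, q = 283.6. (Wedge: pb − ps = 3.)
Burden on buyers: $0.6; on suppliers: $2.4. (They sum to $3.)
The less price-elastic side of the market bears the larger share of a per-unit tax.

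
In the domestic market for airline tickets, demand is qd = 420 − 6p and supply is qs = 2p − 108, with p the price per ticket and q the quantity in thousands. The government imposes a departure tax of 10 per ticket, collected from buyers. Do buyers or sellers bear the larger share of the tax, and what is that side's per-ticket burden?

Sellers bear the larger share: 7.5 per ticket.

Before the tax: set 420 − 6p = 2p − 108 → p* = 66, q* = 24.
With the tax collected from buyers, demand (in seller-price terms) shifts: qd = 420 − 6(p + 10).
New equilibrium: buyers pay 68.5, sellers receive 58.5, q = 9. (Wedge: pb − ps = 10.)
Per-ticket burden: buyers 2.5, sellers 7.5.
Sellers take the larger share because supply is less price-elastic here (demand slope 6 vs supply slope 2).
The less price-elastic side of the market bears the larger share of a per-unit tax.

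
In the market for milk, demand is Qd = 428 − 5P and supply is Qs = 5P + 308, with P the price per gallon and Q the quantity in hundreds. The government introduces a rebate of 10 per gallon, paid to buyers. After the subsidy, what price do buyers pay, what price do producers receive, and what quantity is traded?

Buyers pay 7; producers receive 17; quantity = 393.

Without the subsidy, 428 − 5P = 5P + 308 gives 10P = 120, so P* = 12 and Q* = 368.
With a per-unit subsidy paid to buyers, each effectively pays P − 10, so demand becomes Qd = 428 − 5(P − 10).
New equilibrium: buyers pay 7, producers receive 17, Q = 393. (Wedge: Pb − Ps = −10.)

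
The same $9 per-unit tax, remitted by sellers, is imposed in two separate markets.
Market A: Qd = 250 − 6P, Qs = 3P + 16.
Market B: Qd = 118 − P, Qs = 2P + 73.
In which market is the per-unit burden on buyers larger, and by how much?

Market B, by $3.

Market A: pre-tax P* = $26, Q* = 94; post-tax Q = 76; per-unit burden on buyers = $3.
Market B: pre-tax P* = $15, Q* = 103; post-tax Q = 97; per-unit burden on buyers = $6.
Difference: $3 vs $6 → market B is larger by $3.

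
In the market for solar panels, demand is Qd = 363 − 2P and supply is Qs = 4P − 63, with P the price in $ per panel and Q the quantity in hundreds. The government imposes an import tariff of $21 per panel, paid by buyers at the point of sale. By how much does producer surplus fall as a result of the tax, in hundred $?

Producer surplus falls by $1449 hundred.

Without the tax, 363 − 2P = 4P − 63 gives 6P = 426, so P* = $71 and Q* = 221.
With the tax collected from buyers, demand (in seller-price terms) shifts: Qd = 363 − 2(P + 21).
Solving gives Q = 193 with buyers paying $85 and suppliers receiving $64 (the $21 wedge).
ΔPS is the trapezoid between Q = 193 and Q = 221 of height $7: ½ · (221 + 193) · 7 = $1449.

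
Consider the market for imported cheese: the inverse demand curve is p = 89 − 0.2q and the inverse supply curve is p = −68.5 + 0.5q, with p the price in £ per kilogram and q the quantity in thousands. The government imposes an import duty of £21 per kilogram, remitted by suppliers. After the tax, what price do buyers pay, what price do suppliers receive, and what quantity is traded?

Inverting to q(p) form: qd = 445 − 5p; qs = 2p + 137.
Before the tax: set 445 − 5p = 2p + 137 → p* = £44, q* = 225.
With the tax collected from suppliers, supply shifts: qs = 2(p − 21) + 137.
New equilibrium: buyers pay £50, suppliers receive £29, q = 195. (Wedge: pb − ps = 21.)
The less price-elastic side of the market bears the larger share of a per-unit tax.

Buyers pay £50; suppliers receive £29; quantity = 195.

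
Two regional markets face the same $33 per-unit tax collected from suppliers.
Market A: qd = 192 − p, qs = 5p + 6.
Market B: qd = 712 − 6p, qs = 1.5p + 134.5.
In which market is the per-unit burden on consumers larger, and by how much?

Market A: pre-tax p* = $31, q* = 161; post-tax q = 133.5; per-unit burden on consumers = $27.5.
Market B: pre-tax p* = $77, q* = 250; post-tax q = 210.4; per-unit burden on consumers = $6.6.
Difference: $27.5 vs $6.6 → market A is larger by $20.9.

Market A, by $20.9.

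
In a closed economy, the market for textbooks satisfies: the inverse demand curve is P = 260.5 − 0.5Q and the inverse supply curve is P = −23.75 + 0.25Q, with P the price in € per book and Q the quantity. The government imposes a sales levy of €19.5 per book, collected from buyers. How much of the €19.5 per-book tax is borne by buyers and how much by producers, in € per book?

Rewrite in direct form: Qd = 521 − 2P and Qs = 4P + 95.
Without the tax, 521 − 2P = 4P + 95 gives 6P = 426, so P* = €71 and Q* = 379.
With the tax collected from buyers, demand (in seller-price terms) shifts: Qd = 521 − 2(P + 19.5).
Solving gives Q = 353 with buyers paying €84 and producers receiving €64.5 (the €19.5 wedge).
Burden on buyers: €13; on producers: €6.5. (They sum to €19.5.)

Buyers bear €13 per book; producers bear €6.5 per book.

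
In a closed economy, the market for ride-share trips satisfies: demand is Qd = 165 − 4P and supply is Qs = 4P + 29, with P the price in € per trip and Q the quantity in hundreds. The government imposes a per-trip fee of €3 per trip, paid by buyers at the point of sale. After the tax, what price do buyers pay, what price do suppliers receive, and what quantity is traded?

Before the tax: set 165 − 4P = 4P + 29 → P* = €17, Q* = 97.
With the tax collected from buyers, demand (in seller-price terms) shifts: Qd = 165 − 4(P + 3).
New equilibrium: buyers pay €18.5, suppliers receive €15.5, Q = 91. (Wedge: Pb − Ps = 3.)
The less price-elastic side of the market bears the larger share of a per-unit tax.

Buyers pay €18.5; suppliers receive €15.5; quantity = 91.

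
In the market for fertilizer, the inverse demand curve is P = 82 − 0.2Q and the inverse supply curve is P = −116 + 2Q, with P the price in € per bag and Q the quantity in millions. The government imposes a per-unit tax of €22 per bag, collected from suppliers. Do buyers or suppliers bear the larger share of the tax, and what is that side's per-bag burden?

Suppliers bear the larger share: €20 per bag.

Inverting to Q(P) form: Qd = 410 − 5P; Qs = 0.5P + 58.
Without the tax, 410 − 5P = 0.5P + 58 gives 5.5P = 352, so P* = €64 and Q* = 90.
With the tax collected from suppliers, supply shifts: Qs = 0.5(P − 22) + 58.
Solving gives Q = 80 with buyers paying €66 and suppliers receiving €44 (the €22 wedge).
Per-bag burden: buyers €2, suppliers €20.
Suppliers take the larger share because supply is less price-elastic here (demand slope 5 vs supply slope 0.5).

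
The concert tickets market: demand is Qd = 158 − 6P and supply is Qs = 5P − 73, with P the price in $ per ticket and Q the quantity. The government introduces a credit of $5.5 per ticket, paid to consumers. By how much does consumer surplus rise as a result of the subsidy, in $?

Before the subsidy: set 158 − 6P = 5P − 73 → P* = $21, Q* = 32.
With a per-unit subsidy paid to consumers, each effectively pays P − 5.5, so demand becomes Qd = 158 − 6(P − 5.5).
Solving gives Q = 47 with consumers paying $18.5 and sellers receiving $24 (the $5.5 wedge).
ΔCS is the trapezoid between Q = 47 and Q = 32 of height $2.5: ½ · (32 + 47) · 2.5 = $98.75.

Consumer surplus rises by $98.75.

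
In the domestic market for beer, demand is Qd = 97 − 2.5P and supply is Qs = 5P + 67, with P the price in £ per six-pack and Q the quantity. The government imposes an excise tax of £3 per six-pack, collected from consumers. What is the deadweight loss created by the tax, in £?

Deadweight loss = £7.5.

Without the tax, 97 − 2.5P = 5P + 67 gives 7.5P = 30, so P* = £4 and Q* = 87.
With the tax collected from consumers, demand (in seller-price terms) shifts: Qd = 97 − 2.5(P + 3).
New equilibrium: consumers pay £6, producers receive £3, Q = 82. (Wedge: Pb − Ps = 3.)
Quantity falls by |ΔQ| = |87 − 82| = 5.
DWL = ½ · t · |ΔQ| = ½ · 3 · 5 = £7.5.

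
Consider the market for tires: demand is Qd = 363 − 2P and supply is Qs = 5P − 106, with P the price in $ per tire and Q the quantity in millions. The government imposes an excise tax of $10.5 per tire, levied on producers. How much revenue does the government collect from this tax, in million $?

Tax revenue = $2247 million.

Without the tax, 363 − 2P = 5P − 106 gives 7P = 469, so P* = $67 and Q* = 229.
With the tax collected from producers, supply shifts: Qs = 5(P − 10.5) − 106.
New equilibrium: consumers pay $74.5, producers receive $64, Q = 214. (Wedge: Pb − Ps = 10.5.)
Revenue = t · Q = 10.5 · 214 = $2247.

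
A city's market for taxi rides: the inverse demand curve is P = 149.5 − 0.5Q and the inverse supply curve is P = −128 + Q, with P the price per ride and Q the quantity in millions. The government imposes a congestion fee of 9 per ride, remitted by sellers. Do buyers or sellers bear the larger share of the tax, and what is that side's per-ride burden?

Sellers bear the larger share: 6 per ride.

Inverting to Q(P) form: Qd = 299 − 2P; Qs = P + 128.
Before the tax: set 299 − 2P = P + 128 → P* = 57, Q* = 185.
With the tax collected from sellers, supply shifts: Qs = (P − 9) + 128.
Solving gives Q = 179 with buyers paying 60 and sellers receiving 51 (the 9 wedge).
Per-ride burden: buyers 3, sellers 6.
Sellers take the larger share because supply is less price-elastic here (demand slope 2 vs supply slope 1).
The less price-elastic side of the market bears the larger share of a per-unit tax.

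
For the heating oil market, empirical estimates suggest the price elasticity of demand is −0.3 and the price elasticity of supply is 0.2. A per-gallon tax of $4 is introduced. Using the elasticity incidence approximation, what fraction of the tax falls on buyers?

Buyers' share ≈ 0.4.

Incidence ratio: buyers' share ≈ εs / (εs + |εd|) = 0.2 / (0.2 + 0.3) = 0.4.
Supply is the less elastic side, so buyers bear the smaller share.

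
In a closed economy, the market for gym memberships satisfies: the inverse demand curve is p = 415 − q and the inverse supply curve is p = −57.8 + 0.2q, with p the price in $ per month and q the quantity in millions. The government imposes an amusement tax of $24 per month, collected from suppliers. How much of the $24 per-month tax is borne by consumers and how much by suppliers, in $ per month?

Rewrite in direct form: qd = 415 − p and qs = 5p + 289.
Without the tax, 415 − p = 5p + 289 gives 6p = 126, so p* = $21 and q* = 394.
With the tax collected from suppliers, supply shifts: qs = 5(p − 24) + 289.
Solving gives q = 374 with consumers paying $41 and suppliers receiving $17 (the $24 wedge).
Burden on consumers: $20; on suppliers: $4. (They sum to $24.)
The less price-elastic side of the market bears the larger share of a per-unit tax.

Consumers bear $20 per month; suppliers bear $4 per month.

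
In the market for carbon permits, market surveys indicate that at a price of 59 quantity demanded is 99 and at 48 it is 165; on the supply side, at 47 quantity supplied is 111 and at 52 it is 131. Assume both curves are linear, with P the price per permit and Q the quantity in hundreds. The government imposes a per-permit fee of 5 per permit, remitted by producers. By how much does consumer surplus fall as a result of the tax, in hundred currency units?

Consumer surplus falls by 258 hundred.

Demand slope: (165 − 99)/(48 − 59) = -6, so Qd = 453 − 6P.
Supply slope: (131 − 111)/(52 − 47) = 4, so Qs = 4P − 77.
Before the tax: set 453 − 6P = 4P − 77 → P* = 53, Q* = 135.
With the tax collected from producers, supply shifts: Qs = 4(P − 5) − 77.
Solving gives Q = 123 with consumers paying 55 and producers receiving 50 (the 5 wedge).
ΔCS is the trapezoid between Q = 123 and Q = 135 of height 2: ½ · (135 + 123) · 2 = 258.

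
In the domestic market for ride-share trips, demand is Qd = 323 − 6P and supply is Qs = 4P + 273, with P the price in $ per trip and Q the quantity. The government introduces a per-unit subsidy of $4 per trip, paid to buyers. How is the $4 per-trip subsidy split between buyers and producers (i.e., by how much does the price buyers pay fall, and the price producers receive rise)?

Buyers gain $1.6 per trip; producers gain $2.4 per trip.

Without the subsidy, 323 − 6P = 4P + 273 gives 10P = 50, so P* = $5 and Q* = 293.
With a per-unit subsidy paid to buyers, each effectively pays P − 4, so demand becomes Qd = 323 − 6(P − 4).
New equilibrium: buyers pay $3.4, producers receive $7.4, Q = 302.6. (Wedge: Pb − Ps = −4.)
Gain to buyers: $1.6; to producers: $2.4. (They sum to $4.)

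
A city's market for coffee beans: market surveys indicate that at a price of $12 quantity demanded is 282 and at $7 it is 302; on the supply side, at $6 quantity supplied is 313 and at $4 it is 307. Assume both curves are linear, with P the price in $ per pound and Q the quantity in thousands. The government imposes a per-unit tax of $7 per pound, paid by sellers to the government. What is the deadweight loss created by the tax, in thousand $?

Demand slope: (302 − 282)/(7 − 12) = -4, so Qd = 330 − 4P.
Supply slope: (307 − 313)/(4 − 6) = 3, so Qs = 3P + 295.
Without the tax, 330 − 4P = 3P + 295 gives 7P = 35, so P* = $5 and Q* = 310.
With the tax collected from sellers, supply shifts: Qs = 3(P − 7) + 295.
New equilibrium: buyers pay $8, sellers receive $1, Q = 298. (Wedge: Pb − Ps = 7.)
Quantity falls by |ΔQ| = |310 − 298| = 12.
DWL = ½ · t · |ΔQ| = ½ · 7 · 12 = $42.

Deadweight loss = $42 thousand.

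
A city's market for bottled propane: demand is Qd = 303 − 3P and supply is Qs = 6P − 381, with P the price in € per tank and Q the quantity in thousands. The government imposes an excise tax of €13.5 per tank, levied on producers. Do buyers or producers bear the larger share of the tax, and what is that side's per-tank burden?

Before the tax: set 303 − 3P = 6P − 381 → P* = €76, Q* = 75.
With the tax collected from producers, supply shifts: Qs = 6(P − 13.5) − 381.
Solving gives Q = 48 with buyers paying €85 and producers receiving €71.5 (the €13.5 wedge).
Per-tank burden: buyers €9, producers €4.5.
Buyers take the larger share because demand is less price-elastic here (demand slope 3 vs supply slope 6).

Buyers bear the larger share: €9 per tank.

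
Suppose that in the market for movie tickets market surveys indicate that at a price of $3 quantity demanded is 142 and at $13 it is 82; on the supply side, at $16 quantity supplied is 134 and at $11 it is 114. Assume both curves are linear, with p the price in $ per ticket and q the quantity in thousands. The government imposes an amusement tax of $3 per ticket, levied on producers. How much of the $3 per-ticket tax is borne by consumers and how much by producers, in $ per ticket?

Consumers bear $1.2 per ticket; producers bear $1.8 per ticket.

Demand slope: (82 − 142)/(13 − 3) = -6, so qd = 160 − 6p.
Supply slope: (114 − 134)/(11 − 16) = 4, so qs = 4p + 70.
Before the tax: set 160 − 6p = 4p + 70 → p* = $9, q* = 106.
With the tax collected from producers, supply shifts: qs = 4(p − 3) + 70.
Solving gives q = 98.8 with consumers paying $10.2 and producers receiving $7.2 (the $3 wedge).
Burden on consumers: $1.2; on producers: $1.8. (They sum to $3.)
The less price-elastic side of the market bears the larger share of a per-unit tax.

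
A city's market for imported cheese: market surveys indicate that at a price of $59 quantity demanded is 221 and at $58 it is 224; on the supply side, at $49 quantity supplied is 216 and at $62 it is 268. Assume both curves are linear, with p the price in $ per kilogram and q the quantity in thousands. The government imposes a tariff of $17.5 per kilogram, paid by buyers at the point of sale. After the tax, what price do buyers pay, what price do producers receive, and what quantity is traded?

Demand slope: (224 − 221)/(58 − 59) = -3, so qd = 398 − 3p.
Supply slope: (268 − 216)/(62 − 49) = 4, so qs = 4p + 20.
Before the tax: set 398 − 3p = 4p + 20 → p* = $54, q* = 236.
With the tax collected from buyers, demand (in seller-price terms) shifts: qd = 398 − 3(p + 17.5).
New equilibrium: buyers pay $64, producers receive $46.5, q = 206. (Wedge: pb − ps = 17.5.)

Buyers pay $64; producers receive $46.5; quantity = 206.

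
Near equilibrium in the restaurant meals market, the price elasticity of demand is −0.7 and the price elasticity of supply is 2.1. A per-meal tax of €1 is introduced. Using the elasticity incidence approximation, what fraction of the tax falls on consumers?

Incidence ratio: consumers' share ≈ εs / (εs + |εd|) = 2.1 / (2.1 + 0.7) = 0.75.
Supply is the more elastic side, so consumers bear the larger share.

Consumers' share ≈ 0.75.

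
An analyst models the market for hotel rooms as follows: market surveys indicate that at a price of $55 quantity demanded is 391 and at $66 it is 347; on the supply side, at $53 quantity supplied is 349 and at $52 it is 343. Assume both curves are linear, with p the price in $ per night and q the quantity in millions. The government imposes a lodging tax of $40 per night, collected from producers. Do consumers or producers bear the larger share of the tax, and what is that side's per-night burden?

Demand slope: (347 − 391)/(66 − 55) = -4, so qd = 611 − 4p.
Supply slope: (343 − 349)/(52 − 53) = 6, so qs = 6p + 31.
Without the tax, 611 − 4p = 6p + 31 gives 10p = 580, so p* = $58 and q* = 379.
With the tax collected from producers, supply shifts: qs = 6(p − 40) + 31.
New equilibrium: consumers pay $82, producers receive $42, q = 283. (Wedge: pb − ps = 40.)
Per-night burden: consumers $24, producers $16.
Consumers take the larger share because demand is less price-elastic here (demand slope 4 vs supply slope 6).

Consumers bear the larger share: $24 per night.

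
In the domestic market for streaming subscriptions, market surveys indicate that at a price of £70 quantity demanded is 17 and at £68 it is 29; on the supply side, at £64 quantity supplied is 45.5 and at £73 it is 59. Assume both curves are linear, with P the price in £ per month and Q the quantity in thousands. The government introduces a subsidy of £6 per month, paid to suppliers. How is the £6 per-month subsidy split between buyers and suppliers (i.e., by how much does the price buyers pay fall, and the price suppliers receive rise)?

Demand slope: (29 − 17)/(68 − 70) = -6, so Qd = 437 − 6P.
Supply slope: (59 − 45.5)/(73 − 64) = 1.5, so Qs = 1.5P − 50.5.
Without the subsidy, 437 − 6P = 1.5P − 50.5 gives 7.5P = 487.5, so P* = £65 and Q* = 47.
With a per-unit subsidy paid to suppliers, each receives P + 6 per unit sold, so supply becomes Qs = 1.5(P + 6) − 50.5.
New equilibrium: buyers pay £63.8, suppliers receive £69.8, Q = 54.2. (Wedge: Pb − Ps = −6.)
Gain to buyers: £1.2; to suppliers: £4.8. (They sum to £6.)

Buyers gain £1.2 per month; suppliers gain £4.8 per month.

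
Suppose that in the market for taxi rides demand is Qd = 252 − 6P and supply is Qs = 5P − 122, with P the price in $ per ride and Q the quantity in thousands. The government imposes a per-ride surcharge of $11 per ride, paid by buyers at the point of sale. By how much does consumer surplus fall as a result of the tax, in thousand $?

Consumer surplus falls by $165 thousand.

Without the tax, 252 − 6P = 5P − 122 gives 11P = 374, so P* = $34 and Q* = 48.
With the tax collected from buyers, demand (in seller-price terms) shifts: Qd = 252 − 6(P + 11).
New equilibrium: buyers pay $39, suppliers receive $28, Q = 18. (Wedge: Pb − Ps = 11.)
ΔCS is the trapezoid between Q = 18 and Q = 48 of height $5: ½ · (48 + 18) · 5 = $165.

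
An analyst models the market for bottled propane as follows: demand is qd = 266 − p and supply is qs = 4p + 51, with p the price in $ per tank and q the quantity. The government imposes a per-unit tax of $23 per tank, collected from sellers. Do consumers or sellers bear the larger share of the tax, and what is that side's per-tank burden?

Consumers bear the larger share: $18.4 per tank.

Before the tax: set 266 − p = 4p + 51 → p* = $43, q* = 223.
With the tax collected from sellers, supply shifts: qs = 4(p − 23) + 51.
New equilibrium: consumers pay $61.4, sellers receive $38.4, q = 204.6. (Wedge: pb − ps = 23.)
Per-tank burden: consumers $18.4, sellers $4.6.
Consumers take the larger share because demand is less price-elastic here (demand slope 1 vs supply slope 4).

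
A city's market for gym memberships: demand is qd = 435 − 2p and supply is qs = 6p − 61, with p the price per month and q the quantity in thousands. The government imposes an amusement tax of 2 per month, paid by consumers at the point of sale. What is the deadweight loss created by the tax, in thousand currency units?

Deadweight loss = 3 thousand.

Before the tax: set 435 − 2p = 6p − 61 → p* = 62, q* = 311.
With the tax collected from consumers, demand (in seller-price terms) shifts: qd = 435 − 2(p + 2).
Solving gives q = 308 with consumers paying 63.5 and producers receiving 61.5 (the 2 wedge).
Quantity falls by |ΔQ| = |311 − 308| = 3.
DWL = ½ · t · |ΔQ| = ½ · 2 · 3 = 3.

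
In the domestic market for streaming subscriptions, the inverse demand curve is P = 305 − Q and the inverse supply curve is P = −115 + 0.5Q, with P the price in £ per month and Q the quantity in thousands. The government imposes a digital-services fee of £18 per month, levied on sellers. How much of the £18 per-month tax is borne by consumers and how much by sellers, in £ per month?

Consumers bear £12 per month; sellers bear £6 per month.

Inverting to Q(P) form: Qd = 305 − P; Qs = 2P + 230.
Before the tax: set 305 − P = 2P + 230 → P* = £25, Q* = 280.
With the tax collected from sellers, supply shifts: Qs = 2(P − 18) + 230.
New equilibrium: consumers pay £37, sellers receive £19, Q = 268. (Wedge: Pb − Ps = 18.)
Burden on consumers: £12; on sellers: £6. (They sum to £18.)
The less price-elastic side of the market bears the larger share of a per-unit tax.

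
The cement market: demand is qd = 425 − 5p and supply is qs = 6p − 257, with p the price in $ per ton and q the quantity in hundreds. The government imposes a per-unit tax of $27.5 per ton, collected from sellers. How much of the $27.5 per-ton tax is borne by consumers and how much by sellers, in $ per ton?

Consumers bear $15 per ton; sellers bear $12.5 per ton.

Before the tax: set 425 − 5p = 6p − 257 → p* = $62, q* = 115.
With the tax collected from sellers, supply shifts: qs = 6(p − 27.5) − 257.
Solving gives q = 40 with consumers paying $77 and sellers receiving $49.5 (the $27.5 wedge).
Burden on consumers: $15; on sellers: $12.5. (They sum to $27.5.)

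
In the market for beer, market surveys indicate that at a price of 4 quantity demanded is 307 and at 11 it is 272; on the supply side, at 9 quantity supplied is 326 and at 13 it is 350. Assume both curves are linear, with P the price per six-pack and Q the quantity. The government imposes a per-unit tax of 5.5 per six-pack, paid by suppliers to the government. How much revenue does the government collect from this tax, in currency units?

Demand slope: (272 − 307)/(11 − 4) = -5, so Qd = 327 − 5P.
Supply slope: (350 − 326)/(13 − 9) = 6, so Qs = 6P + 272.
Before the tax: set 327 − 5P = 6P + 272 → P* = 5, Q* = 302.
With the tax collected from suppliers, supply shifts: Qs = 6(P − 5.5) + 272.
Solving gives Q = 287 with buyers paying 8 and suppliers receiving 2.5 (the 5.5 wedge).
Revenue = t · Q = 5.5 · 287 = 1578.5.

Tax revenue = 1578.5.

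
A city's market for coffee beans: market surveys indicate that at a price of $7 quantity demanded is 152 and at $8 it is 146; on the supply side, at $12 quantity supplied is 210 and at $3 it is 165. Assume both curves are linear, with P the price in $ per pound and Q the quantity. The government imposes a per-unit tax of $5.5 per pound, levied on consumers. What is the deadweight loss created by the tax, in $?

Demand slope: (146 − 152)/(8 − 7) = -6, so Qd = 194 − 6P.
Supply slope: (165 − 210)/(3 − 12) = 5, so Qs = 5P + 150.
Before the tax: set 194 − 6P = 5P + 150 → P* = $4, Q* = 170.
With the tax collected from consumers, demand (in seller-price terms) shifts: Qd = 194 − 6(P + 5.5).
Solving gives Q = 155 with consumers paying $6.5 and suppliers receiving $1 (the $5.5 wedge).
Quantity falls by |ΔQ| = |170 − 155| = 15.
DWL = ½ · t · |ΔQ| = ½ · 5.5 · 15 = $41.25.

Deadweight loss = $41.25.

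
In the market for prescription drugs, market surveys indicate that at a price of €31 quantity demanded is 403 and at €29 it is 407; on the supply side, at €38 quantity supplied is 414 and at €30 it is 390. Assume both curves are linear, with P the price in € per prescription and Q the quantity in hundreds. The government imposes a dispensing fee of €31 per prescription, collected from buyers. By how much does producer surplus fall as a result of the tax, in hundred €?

Producer surplus falls by €4716.96 hundred.

Demand slope: (407 − 403)/(29 − 31) = -2, so Qd = 465 − 2P.
Supply slope: (390 − 414)/(30 − 38) = 3, so Qs = 3P + 300.
Before the tax: set 465 − 2P = 3P + 300 → P* = €33, Q* = 399.
With the tax collected from buyers, demand (in seller-price terms) shifts: Qd = 465 − 2(P + 31).
New equilibrium: buyers pay €51.6, sellers receive €20.6, Q = 361.8. (Wedge: Pb − Ps = 31.)
ΔPS is the trapezoid between Q = 361.8 and Q = 399 of height €12.4: ½ · (399 + 361.8) · 12.4 = €4716.96.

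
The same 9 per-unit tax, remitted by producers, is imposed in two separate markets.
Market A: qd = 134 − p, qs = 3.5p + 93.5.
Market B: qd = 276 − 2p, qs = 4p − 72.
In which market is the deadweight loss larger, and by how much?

Market B, by 22.5.

Market A: pre-tax p* = 9, q* = 125; post-tax q = 118; deadweight loss = 31.5.
Market B: pre-tax p* = 58, q* = 160; post-tax q = 148; deadweight loss = 54.
Difference: 31.5 vs 54 → market B is larger by 22.5.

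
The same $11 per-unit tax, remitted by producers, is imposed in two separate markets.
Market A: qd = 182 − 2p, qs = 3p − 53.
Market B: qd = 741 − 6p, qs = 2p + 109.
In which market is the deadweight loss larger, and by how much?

Market B, by $18.15.

Market A: pre-tax p* = $47, q* = 88; post-tax q = 74.8; deadweight loss = $72.6.
Market B: pre-tax p* = $79, q* = 267; post-tax q = 250.5; deadweight loss = $90.75.
Difference: $72.6 vs $90.75 → market B is larger by $18.15.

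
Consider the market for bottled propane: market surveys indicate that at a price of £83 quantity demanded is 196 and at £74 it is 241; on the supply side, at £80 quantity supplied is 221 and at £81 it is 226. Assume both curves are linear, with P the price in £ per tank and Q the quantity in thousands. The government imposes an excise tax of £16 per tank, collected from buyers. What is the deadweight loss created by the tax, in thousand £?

Deadweight loss = £320 thousand.

Demand slope: (241 − 196)/(74 − 83) = -5, so Qd = 611 − 5P.
Supply slope: (226 − 221)/(81 − 80) = 5, so Qs = 5P − 179.
Before the tax: set 611 − 5P = 5P − 179 → P* = £79, Q* = 216.
With the tax collected from buyers, demand (in seller-price terms) shifts: Qd = 611 − 5(P + 16).
Solving gives Q = 176 with buyers paying £87 and producers receiving £71 (the £16 wedge).
Quantity falls by |ΔQ| = |216 − 176| = 40.
DWL = ½ · t · |ΔQ| = ½ · 16 · 40 = £320.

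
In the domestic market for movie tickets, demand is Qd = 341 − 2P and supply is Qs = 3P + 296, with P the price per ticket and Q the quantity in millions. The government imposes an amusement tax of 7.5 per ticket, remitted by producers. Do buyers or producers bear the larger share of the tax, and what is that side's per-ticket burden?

Before the tax: set 341 − 2P = 3P + 296 → P* = 9, Q* = 323.
With the tax collected from producers, supply shifts: Qs = 3(P − 7.5) + 296.
New equilibrium: buyers pay 13.5, producers receive 6, Q = 314. (Wedge: Pb − Ps = 7.5.)
Per-ticket burden: buyers 4.5, producers 3.
Buyers take the larger share because demand is less price-elastic here (demand slope 2 vs supply slope 3).
The less price-elastic side of the market bears the larger share of a per-unit tax.

Buyers bear the larger share: 4.5 per ticket.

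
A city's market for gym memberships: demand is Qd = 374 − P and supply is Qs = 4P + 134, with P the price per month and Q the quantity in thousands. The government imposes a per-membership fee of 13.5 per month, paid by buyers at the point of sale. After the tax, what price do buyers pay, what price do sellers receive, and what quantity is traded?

Before the tax: set 374 − P = 4P + 134 → P* = 48, Q* = 326.
With the tax collected from buyers, demand (in seller-price terms) shifts: Qd = 374 − (P + 13.5).
Solving gives Q = 315.2 with buyers paying 58.8 and sellers receiving 45.3 (the 13.5 wedge).
The less price-elastic side of the market bears the larger share of a per-unit tax.

Buyers pay 58.8; sellers receive 45.3; quantity = 315.2.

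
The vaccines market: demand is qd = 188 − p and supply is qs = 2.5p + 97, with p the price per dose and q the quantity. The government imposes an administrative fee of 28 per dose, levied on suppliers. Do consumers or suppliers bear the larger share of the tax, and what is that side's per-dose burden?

Without the tax, 188 − p = 2.5p + 97 gives 3.5p = 91, so p* = 26 and q* = 162.
With the tax collected from suppliers, supply shifts: qs = 2.5(p − 28) + 97.
New equilibrium: consumers pay 46, suppliers receive 18, q = 142. (Wedge: pb − ps = 28.)
Per-dose burden: consumers 20, suppliers 8.
Consumers take the larger share because demand is less price-elastic here (demand slope 1 vs supply slope 2.5).
The less price-elastic side of the market bears the larger share of a per-unit tax.

Consumers bear the larger share: 20 per dose.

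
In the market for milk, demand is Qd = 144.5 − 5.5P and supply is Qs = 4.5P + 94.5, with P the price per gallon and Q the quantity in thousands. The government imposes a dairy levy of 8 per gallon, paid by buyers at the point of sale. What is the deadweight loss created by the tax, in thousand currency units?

Deadweight loss = 79.2 thousand.

Without the tax, 144.5 − 5.5P = 4.5P + 94.5 gives 10P = 50, so P* = 5 and Q* = 117.
With the tax collected from buyers, demand (in seller-price terms) shifts: Qd = 144.5 − 5.5(P + 8).
New equilibrium: buyers pay 8.6, sellers receive 0.6, Q = 97.2. (Wedge: Pb − Ps = 8.)
Quantity falls by |ΔQ| = |117 − 97.2| = 19.8.
DWL = ½ · t · |ΔQ| = ½ · 8 · 19.8 = 79.2.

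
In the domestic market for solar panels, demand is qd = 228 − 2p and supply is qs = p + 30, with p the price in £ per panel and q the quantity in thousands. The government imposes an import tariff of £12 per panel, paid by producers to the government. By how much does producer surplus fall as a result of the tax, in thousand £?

Without the tax, 228 − 2p = p + 30 gives 3p = 198, so p* = £66 and q* = 96.
With the tax collected from producers, supply shifts: qs = (p − 12) + 30.
Solving gives q = 88 with consumers paying £70 and producers receiving £58 (the £12 wedge).
ΔPS is the trapezoid between Q = 88 and Q = 96 of height £8: ½ · (96 + 88) · 8 = £736.

Producer surplus falls by £736 thousand.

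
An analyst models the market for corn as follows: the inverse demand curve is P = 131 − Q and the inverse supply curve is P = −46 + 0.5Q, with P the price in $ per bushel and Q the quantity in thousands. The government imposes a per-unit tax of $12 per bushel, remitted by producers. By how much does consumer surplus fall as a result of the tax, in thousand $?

Consumer surplus falls by $912 thousand.

Inverting to Q(P) form: Qd = 131 − P; Qs = 2P + 92.
Before the tax: set 131 − P = 2P + 92 → P* = $13, Q* = 118.
With the tax collected from producers, supply shifts: Qs = 2(P − 12) + 92.
New equilibrium: consumers pay $21, producers receive $9, Q = 110. (Wedge: Pb − Ps = 12.)
ΔCS is the trapezoid between Q = 110 and Q = 118 of height $8: ½ · (118 + 110) · 8 = $912.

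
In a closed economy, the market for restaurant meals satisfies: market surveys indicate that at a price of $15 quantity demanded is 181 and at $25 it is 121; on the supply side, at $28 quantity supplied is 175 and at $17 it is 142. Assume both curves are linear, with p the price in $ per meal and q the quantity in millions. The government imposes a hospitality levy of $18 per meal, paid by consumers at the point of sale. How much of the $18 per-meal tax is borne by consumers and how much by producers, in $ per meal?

Consumers bear $6 per meal; producers bear $12 per meal.

Demand slope: (121 − 181)/(25 − 15) = -6, so qd = 271 − 6p.
Supply slope: (142 − 175)/(17 − 28) = 3, so qs = 3p + 91.
Without the tax, 271 − 6p = 3p + 91 gives 9p = 180, so p* = $20 and q* = 151.
With the tax collected from consumers, demand (in seller-price terms) shifts: qd = 271 − 6(p + 18).
Solving gives q = 115 with consumers paying $26 and producers receiving $8 (the $18 wedge).
Burden on consumers: $6; on producers: $12. (They sum to $18.)
The less price-elastic side of the market bears the larger share of a per-unit tax.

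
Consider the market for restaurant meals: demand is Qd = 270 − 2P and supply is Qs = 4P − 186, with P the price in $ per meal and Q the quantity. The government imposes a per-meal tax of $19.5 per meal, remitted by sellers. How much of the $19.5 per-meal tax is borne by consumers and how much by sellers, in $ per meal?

Without the tax, 270 − 2P = 4P − 186 gives 6P = 456, so P* = $76 and Q* = 118.
With the tax collected from sellers, supply shifts: Qs = 4(P − 19.5) − 186.
Solving gives Q = 92 with consumers paying $89 and sellers receiving $69.5 (the $19.5 wedge).
Burden on consumers: $13; on sellers: $6.5. (They sum to $19.5.)
The less price-elastic side of the market bears the larger share of a per-unit tax.

Consumers bear $13 per meal; sellers bear $6.5 per meal.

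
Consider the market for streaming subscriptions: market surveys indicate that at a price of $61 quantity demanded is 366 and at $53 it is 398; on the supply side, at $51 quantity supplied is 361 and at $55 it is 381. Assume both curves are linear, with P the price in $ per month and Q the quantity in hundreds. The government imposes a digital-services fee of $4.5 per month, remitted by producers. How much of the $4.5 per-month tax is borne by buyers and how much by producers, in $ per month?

Demand slope: (398 − 366)/(53 − 61) = -4, so Qd = 610 − 4P.
Supply slope: (381 − 361)/(55 − 51) = 5, so Qs = 5P + 106.
Without the tax, 610 − 4P = 5P + 106 gives 9P = 504, so P* = $56 and Q* = 386.
With the tax collected from producers, supply shifts: Qs = 5(P − 4.5) + 106.
New equilibrium: buyers pay $58.5, producers receive $54, Q = 376. (Wedge: Pb − Ps = 4.5.)
Burden on buyers: $2.5; on producers: $2. (They sum to $4.5.)

Buyers bear $2.5 per month; producers bear $2 per month.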